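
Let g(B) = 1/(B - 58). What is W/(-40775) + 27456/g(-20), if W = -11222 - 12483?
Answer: -17464482299/8155 ≈ -2.1416e+6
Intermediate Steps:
W = -23705
g(B) = 1/(-58 + B)
W/(-40775) + 27456/g(-20) = -23705/(-40775) + 27456/(1/(-58 - 20)) = -23705*(-1/40775) + 27456/(1/(-78)) = 4741/8155 + 27456/(-1/78) = 4741/8155 + 27456*(-78) = 4741/8155 - 2141568 = -17464482299/8155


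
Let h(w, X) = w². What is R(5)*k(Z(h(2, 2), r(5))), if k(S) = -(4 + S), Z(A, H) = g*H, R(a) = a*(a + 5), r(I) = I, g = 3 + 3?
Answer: -1700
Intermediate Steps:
g = 6
R(a) = a*(5 + a)
Z(A, H) = 6*H
k(S) = -4 - S
R(5)*k(Z(h(2, 2), r(5))) = (5*(5 + 5))*(-4 - 6*5) = (5*10)*(-4 - 1*30) = 50*(-4 - 30) = 50*(-34) = -1700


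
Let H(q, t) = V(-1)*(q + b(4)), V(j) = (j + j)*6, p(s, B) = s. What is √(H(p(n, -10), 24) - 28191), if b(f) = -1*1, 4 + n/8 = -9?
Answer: I*√26931 ≈ 164.11*I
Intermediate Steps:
n = -104 (n = -32 + 8*(-9) = -32 - 72 = -104)
b(f) = -1
V(j) = 12*j (V(j) = (2*j)*6 = 12*j)
H(q, t) = 12 - 12*q (H(q, t) = (12*(-1))*(q - 1) = -12*(-1 + q) = 12 - 12*q)
√(H(p(n, -10), 24) - 28191) = √((12 - 12*(-104)) - 28191) = √((12 + 1248) - 28191) = √(1260 - 28191) = √(-26931) = I*√26931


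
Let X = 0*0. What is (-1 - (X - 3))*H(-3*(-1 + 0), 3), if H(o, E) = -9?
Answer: -18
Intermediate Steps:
X = 0
(-1 - (X - 3))*H(-3*(-1 + 0), 3) = (-1 - (0 - 3))*(-9) = (-1 - 1*(-3))*(-9) = (-1 + 3)*(-9) = 2*(-9) = -18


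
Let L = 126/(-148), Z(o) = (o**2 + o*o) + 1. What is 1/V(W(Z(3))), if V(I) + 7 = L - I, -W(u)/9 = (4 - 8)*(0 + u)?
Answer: -74/51197 ≈ -0.0014454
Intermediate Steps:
Z(o) = 1 + 2*o**2 (Z(o) = (o**2 + o**2) + 1 = 2*o**2 + 1 = 1 + 2*o**2)
L = -63/74 (L = 126*(-1/148) = -63/74 ≈ -0.85135)
W(u) = 36*u (W(u) = -9*(4 - 8)*(0 + u) = -(-36)*u = 36*u)
V(I) = -581/74 - I (V(I) = -7 + (-63/74 - I) = -581/74 - I)
1/V(W(Z(3))) = 1/(-581/74 - 36*(1 + 2*3**2)) = 1/(-581/74 - 36*(1 + 2*9)) = 1/(-581/74 - 36*(1 + 18)) = 1/(-581/74 - 36*19) = 1/(-581/74 - 1*684) = 1/(-581/74 - 684) = 1/(-51197/74) = -74/51197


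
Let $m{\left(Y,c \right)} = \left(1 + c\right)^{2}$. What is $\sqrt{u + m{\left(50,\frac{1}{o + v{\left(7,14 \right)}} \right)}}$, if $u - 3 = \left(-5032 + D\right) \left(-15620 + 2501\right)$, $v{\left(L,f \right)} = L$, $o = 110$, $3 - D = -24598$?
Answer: $\frac{2 i \sqrt{878579550722}}{117} \approx 16023.0 i$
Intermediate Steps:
$D = 24601$ ($D = 3 - -24598 = 3 + 24598 = 24601$)
$u = -256725708$ ($u = 3 + \left(-5032 + 24601\right) \left(-15620 + 2501\right) = 3 + 19569 \left(-13119\right) = 3 - 256725711 = -256725708$)
$\sqrt{u + m{\left(50,\frac{1}{o + v{\left(7,14 \right)}} \right)}} = \sqrt{-256725708 + \left(1 + \frac{1}{110 + 7}\right)^{2}} = \sqrt{-256725708 + \left(1 + \frac{1}{117}\right)^{2}} = \sqrt{-256725708 + \left(\frac{118}{117}\right)^{2}} = \sqrt{-256725708 + \frac{13924}{13689}} = \sqrt{- \frac{3514318202888}{13689}} = \frac{2 i \sqrt{878579550722}}{117}$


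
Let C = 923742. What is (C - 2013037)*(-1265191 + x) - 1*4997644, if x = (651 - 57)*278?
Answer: 1198283770761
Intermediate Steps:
x = 165132 (x = 594*278 = 165132)
(C - 2013037)*(-1265191 + x) - 1*4997644 = (923742 - 2013037)*(-1265191 + 165132) - 1*4997644 = -1089295*(-1100059) - 4997644 = 1198288768405 - 4997644 = 1198283770761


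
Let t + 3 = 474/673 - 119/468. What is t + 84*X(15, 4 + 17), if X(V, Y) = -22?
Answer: -582856619/314964 ≈ -1850.6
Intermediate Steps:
t = -803147/314964 (t = -3 + (474/673 - 119/468) = -3 + 141745/314964 = -803147/314964 ≈ -2.5500)
t + 84*X(15, 4 + 17) = -803147/314964 + 84*(-22) = -803147/314964 - 1848 = -582856619/314964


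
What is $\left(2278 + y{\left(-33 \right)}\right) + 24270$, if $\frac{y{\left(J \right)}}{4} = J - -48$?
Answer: $26608$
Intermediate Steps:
$y{\left(J \right)} = 192 + 4 J$ ($y{\left(J \right)} = 4 \left(J - -48\right) = 4 \left(J + 48\right) = 4 \left(48 + J\right) = 192 + 4 J$)
$\left(2278 + y{\left(-33 \right)}\right) + 24270 = \left(2278 + \left(192 + 4 \left(-33\right)\right)\right) + 24270 = \left(2278 + \left(192 - 132\right)\right) + 24270 = \left(2278 + 60\right) + 24270 = 2338 + 24270 = 26608$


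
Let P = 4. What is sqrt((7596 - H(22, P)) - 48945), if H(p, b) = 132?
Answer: 3*I*sqrt(4609) ≈ 203.67*I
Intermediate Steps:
sqrt((7596 - H(22, P)) - 48945) = sqrt((7596 - 1*132) - 48945) = sqrt((7596 - 132) - 48945) = sqrt(7464 - 48945) = sqrt(-41481) = 3*I*sqrt(4609)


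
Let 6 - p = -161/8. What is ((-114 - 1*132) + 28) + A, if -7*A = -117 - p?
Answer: -11063/56 ≈ -197.55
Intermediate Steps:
p = 209/8 (p = 6 - (-161)/8 = 6 - 1*(-161/8) = 6 + 161/8 = 209/8 ≈ 26.125)
A = 1145/56 (A = -(-117 - 1*209/8)/7 = -(-117 - 209/8)/7 = -1/7*(-1145/8) = 1145/56 ≈ 20.446)
((-114 - 1*132) + 28) + A = ((-114 - 1*132) + 28) + 1145/56 = ((-114 - 132) + 28) + 1145/56 = (-246 + 28) + 1145/56 = -218 + 1145/56 = -11063/56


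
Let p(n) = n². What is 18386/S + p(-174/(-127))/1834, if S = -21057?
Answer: -271615566232/311439199701 ≈ -0.87213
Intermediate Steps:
18386/S + p(-174/(-127))/1834 = 18386/(-21057) + (-174/(-127))²/1834 = 18386*(-1/21057) + (-174*(-1/127))²*(1/1834) = -18386/21057 + (174/127)²*(1/1834) = -18386/21057 + (30276/16129)*(1/1834) = -18386/21057 + 15138/14790293 = -271615566232/311439199701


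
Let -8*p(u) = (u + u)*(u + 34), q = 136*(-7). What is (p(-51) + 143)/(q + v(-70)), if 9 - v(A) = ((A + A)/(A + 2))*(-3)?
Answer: 5015/63704 ≈ 0.078723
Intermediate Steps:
q = -952
v(A) = 9 + 6*A/(2 + A) (v(A) = 9 - (A + A)/(A + 2)*(-3) = 9 - (2*A)/(2 + A)*(-3) = 9 - 2*A/(2 + A)*(-3) = 9 - (-6)*A/(2 + A) = 9 + 6*A/(2 + A))
p(u) = -u*(34 + u)/4 (p(u) = -(u + u)*(u + 34)/8 = -2*u*(34 + u)/8 = -u*(34 + u)/4)
(p(-51) + 143)/(q + v(-70)) = (-¼*(-51)*(34 - 51) + 143)/(-952 + 3*(6 + 5*(-70))/(2 - 70)) = (-¼*(-51)*(-17) + 143)/(-952 + 3*(6 - 350)/(-68)) = (-867/4 + 143)/(-952 + 3*(-1/68)*(-344)) = -295/(4*(-952 + 258/17)) = -295/(4*(-15926/17)) = -295/4*(-17/15926) = 5015/63704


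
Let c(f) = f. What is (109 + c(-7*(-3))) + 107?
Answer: 237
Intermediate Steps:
(109 + c(-7*(-3))) + 107 = (109 - 7*(-3)) + 107 = (109 + 21) + 107 = 130 + 107 = 237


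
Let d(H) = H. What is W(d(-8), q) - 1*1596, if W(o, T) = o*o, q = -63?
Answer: -1532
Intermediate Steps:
W(o, T) = o**2
W(d(-8), q) - 1*1596 = (-8)**2 - 1*1596 = 64 - 1596 = -1532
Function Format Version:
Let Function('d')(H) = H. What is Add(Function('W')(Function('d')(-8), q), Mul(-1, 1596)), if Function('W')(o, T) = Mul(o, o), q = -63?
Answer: -1532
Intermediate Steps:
Function('W')(o, T) = Pow(o, 2)
Add(Function('W')(Function('d')(-8), q), Mul(-1, 1596)) = Add(Pow(-8, 2), Mul(-1, 1596)) = Add(64, -1596) = -1532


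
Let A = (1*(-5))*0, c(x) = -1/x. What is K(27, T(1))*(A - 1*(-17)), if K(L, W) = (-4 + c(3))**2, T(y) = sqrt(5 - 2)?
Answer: 2873/9 ≈ 319.22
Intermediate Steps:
T(y) = sqrt(3)
A = 0 (A = -5*0 = 0)
K(L, W) = 169/9 (K(L, W) = (-4 - 1/3)**2 = (-13/3)**2 = 169/9)
K(27, T(1))*(A - 1*(-17)) = 169*(0 - 1*(-17))/9 = 169*(0 + 17)/9 = (169/9)*17 = 2873/9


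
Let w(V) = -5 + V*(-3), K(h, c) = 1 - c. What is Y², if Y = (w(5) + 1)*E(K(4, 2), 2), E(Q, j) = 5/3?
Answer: 9025/9 ≈ 1002.8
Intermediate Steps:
w(V) = -5 - 3*V
E(Q, j) = 5/3 (E(Q, j) = 5*(⅓) = 5/3)
Y = -95/3 (Y = ((-5 - 3*5) + 1)*(5/3) = ((-5 - 15) + 1)*(5/3) = (-20 + 1)*(5/3) = -19*5/3 = -95/3 ≈ -31.667)
Y² = (-95/3)² = 9025/9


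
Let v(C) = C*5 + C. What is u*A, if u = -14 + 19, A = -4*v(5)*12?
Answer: -7200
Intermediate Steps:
v(C) = 6*C (v(C) = 5*C + C = 6*C)
A = -1440 (A = -24*5*12 = -4*30*12 = -120*12 = -1440)
u = 5
u*A = 5*(-1440) = -7200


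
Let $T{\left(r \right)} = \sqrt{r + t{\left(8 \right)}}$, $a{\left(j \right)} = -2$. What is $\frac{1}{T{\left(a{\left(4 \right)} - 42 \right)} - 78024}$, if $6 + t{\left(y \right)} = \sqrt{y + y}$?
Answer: $- \frac{39012}{3043872311} - \frac{i \sqrt{46}}{6087744622} \approx -1.2817 \cdot 10^{-5} - 1.1141 \cdot 10^{-9} i$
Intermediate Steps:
$t{\left(y \right)} = -6 + \sqrt{2} \sqrt{y}$ ($t{\left(y \right)} = -6 + \sqrt{y + y} = -6 + \sqrt{2 y} = -6 + \sqrt{2} \sqrt{y}$)
$T{\left(r \right)} = \sqrt{-2 + r}$ ($T{\left(r \right)} = \sqrt{r - \left(6 - \sqrt{2} \sqrt{8}\right)} = \sqrt{r - \left(6 - \sqrt{2} \cdot 2 \sqrt{2}\right)} = \sqrt{r + \left(-6 + 4\right)} = \sqrt{r - 2} = \sqrt{-2 + r}$)
$\frac{1}{T{\left(a{\left(4 \right)} - 42 \right)} - 78024} = \frac{1}{\sqrt{-2 - 44} - 78024} = \frac{1}{\sqrt{-46} - 78024} = \frac{1}{i \sqrt{46} - 78024} = \frac{1}{-78024 + i \sqrt{46}}$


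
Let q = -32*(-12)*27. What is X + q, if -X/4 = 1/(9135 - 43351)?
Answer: 88687873/8554 ≈ 10368.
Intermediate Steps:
X = 1/8554 (X = -4/(9135 - 43351) = -4/(-34216) = -4*(-1/34216) = 1/8554 ≈ 0.00011690)
q = 10368 (q = 384*27 = 10368)
X + q = 1/8554 + 10368 = 88687873/8554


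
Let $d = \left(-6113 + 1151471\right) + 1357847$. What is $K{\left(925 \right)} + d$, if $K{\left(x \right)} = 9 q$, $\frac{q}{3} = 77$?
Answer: $2505284$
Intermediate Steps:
$q = 231$ ($q = 3 \cdot 77 = 231$)
$K{\left(x \right)} = 2079$ ($K{\left(x \right)} = 9 \cdot 231 = 2079$)
$d = 2503205$ ($d = 1145358 + 1357847 = 2503205$)
$K{\left(925 \right)} + d = 2079 + 2503205 = 2505284$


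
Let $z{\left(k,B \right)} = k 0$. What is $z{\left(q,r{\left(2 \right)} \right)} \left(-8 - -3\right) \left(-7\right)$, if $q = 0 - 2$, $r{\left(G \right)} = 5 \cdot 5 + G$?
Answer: $0$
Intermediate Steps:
$r{\left(G \right)} = 25 + G$
$q = -2$ ($q = 0 - 2 = -2$)
$z{\left(k,B \right)} = 0$
$z{\left(q,r{\left(2 \right)} \right)} \left(-8 - -3\right) \left(-7\right) = 0 \left(-8 - -3\right) \left(-7\right) = 0 \left(-8 + 3\right) \left(-7\right) = 0 \left(-5\right) \left(-7\right) = 0 \left(-7\right) = 0$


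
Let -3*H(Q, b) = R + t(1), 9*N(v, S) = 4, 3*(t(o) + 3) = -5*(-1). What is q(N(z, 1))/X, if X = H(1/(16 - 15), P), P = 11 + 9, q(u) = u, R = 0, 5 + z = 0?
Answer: 1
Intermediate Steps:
z = -5 (z = -5 + 0 = -5)
t(o) = -4/3 (t(o) = -3 + (-5*(-1))/3 = -3 + (⅓)*5 = -3 + 5/3 = -4/3)
N(v, S) = 4/9 (N(v, S) = (⅑)*4 = 4/9)
P = 20
H(Q, b) = 4/9 (H(Q, b) = -(0 - 4/3)/3 = -⅓*(-4/3) = 4/9)
X = 4/9 ≈ 0.44444
q(N(z, 1))/X = 4/(9*(4/9)) = (4/9)*(9/4) = 1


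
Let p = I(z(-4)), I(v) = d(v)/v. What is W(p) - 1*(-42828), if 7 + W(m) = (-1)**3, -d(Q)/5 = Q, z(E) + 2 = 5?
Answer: 42820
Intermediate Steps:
z(E) = 3 (z(E) = -2 + 5 = 3)
d(Q) = -5*Q
I(v) = -5 (I(v) = (-5*v)/v = -5)
p = -5
W(m) = -8 (W(m) = -7 + (-1)**3 = -7 - 1 = -8)
W(p) - 1*(-42828) = -8 - 1*(-42828) = -8 + 42828 = 42820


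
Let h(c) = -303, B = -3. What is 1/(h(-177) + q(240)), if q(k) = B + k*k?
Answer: 1/57294 ≈ 1.7454e-5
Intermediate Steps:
q(k) = -3 + k² (q(k) = -3 + k*k = -3 + k²)
1/(h(-177) + q(240)) = 1/(-303 + (-3 + 240²)) = 1/(-303 + (-3 + 57600)) = 1/(-303 + 57597) = 1/57294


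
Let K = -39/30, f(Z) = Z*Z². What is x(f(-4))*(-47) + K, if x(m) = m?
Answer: 30067/10 ≈ 3006.7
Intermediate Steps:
f(Z) = Z³
K = -13/10 (K = -39*1/30 = -13/10 ≈ -1.3000)
x(f(-4))*(-47) + K = (-4)³*(-47) - 13/10 = -64*(-47) - 13/10 = 3008 - 13/10 = 30067/10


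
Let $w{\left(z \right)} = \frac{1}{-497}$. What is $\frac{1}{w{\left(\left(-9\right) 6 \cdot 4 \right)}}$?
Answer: $-497$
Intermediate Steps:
$w{\left(z \right)} = - \frac{1}{497}$
$\frac{1}{w{\left(\left(-9\right) 6 \cdot 4 \right)}} = \frac{1}{- \frac{1}{497}} = -497$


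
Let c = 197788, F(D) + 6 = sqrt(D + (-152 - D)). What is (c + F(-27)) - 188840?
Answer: 8942 + 2*I*sqrt(38) ≈ 8942.0 + 12.329*I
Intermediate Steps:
F(D) = -6 + 2*I*sqrt(38) (F(D) = -6 + sqrt(D + (-152 - D)) = -6 + sqrt(-152) = -6 + 2*I*sqrt(38))
(c + F(-27)) - 188840 = (197788 + (-6 + 2*I*sqrt(38))) - 188840 = (197782 + 2*I*sqrt(38)) - 188840 = 8942 + 2*I*sqrt(38)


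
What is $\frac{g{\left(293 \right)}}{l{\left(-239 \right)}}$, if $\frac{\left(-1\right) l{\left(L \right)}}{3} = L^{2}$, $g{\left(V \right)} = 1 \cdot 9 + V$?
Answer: $- \frac{302}{171363} \approx -0.0017623$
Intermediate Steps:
$g{\left(V \right)} = 9 + V$
$l{\left(L \right)} = - 3 L^{2}$
$\frac{g{\left(293 \right)}}{l{\left(-239 \right)}} = \frac{9 + 293}{\left(-3\right) \left(-239\right)^{2}} = \frac{302}{\left(-3\right) 57121} = \frac{302}{-171363} = 302 \left(- \frac{1}{171363}\right) = - \frac{302}{171363}$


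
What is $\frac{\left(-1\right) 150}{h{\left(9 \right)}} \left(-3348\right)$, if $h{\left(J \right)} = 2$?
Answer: $251100$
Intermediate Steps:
$\frac{\left(-1\right) 150}{h{\left(9 \right)}} \left(-3348\right) = \frac{\left(-1\right) 150}{2} \left(-3348\right) = \left(-150\right) \frac{1}{2} \left(-3348\right) = \left(-75\right) \left(-3348\right) = 251100$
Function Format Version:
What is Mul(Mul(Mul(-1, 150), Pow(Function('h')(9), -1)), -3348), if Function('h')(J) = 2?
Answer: 251100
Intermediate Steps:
Mul(Mul(Mul(-1, 150), Pow(Function('h')(9), -1)), -3348) = Mul(Mul(Mul(-1, 150), Pow(2, -1)), -3348) = Mul(Mul(-150, Rational(1, 2)), -3348) = Mul(-75, -3348) = 251100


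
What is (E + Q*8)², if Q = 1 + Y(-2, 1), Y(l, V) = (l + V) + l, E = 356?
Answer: 115600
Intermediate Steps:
Y(l, V) = V + 2*l (Y(l, V) = (V + l) + l = V + 2*l)
Q = -2 (Q = 1 + (1 + 2*(-2)) = 1 + (1 - 4) = 1 - 3 = -2)
(E + Q*8)² = (356 - 2*8)² = (356 - 16)² = 340² = 115600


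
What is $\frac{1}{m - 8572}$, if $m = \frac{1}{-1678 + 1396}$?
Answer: $- \frac{282}{2417305} \approx -0.00011666$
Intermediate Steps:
$m = - \frac{1}{282}$ ($m = \frac{1}{-282} = - \frac{1}{282} \approx -0.0035461$)
$\frac{1}{m - 8572} = \frac{1}{- \frac{1}{282} - 8572} = \frac{1}{- \frac{2417305}{282}} = - \frac{282}{2417305}$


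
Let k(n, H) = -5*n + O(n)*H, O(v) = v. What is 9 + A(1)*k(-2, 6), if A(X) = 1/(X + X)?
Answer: 8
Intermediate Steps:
k(n, H) = -5*n + H*n (k(n, H) = -5*n + n*H = -5*n + H*n)
A(X) = 1/(2*X)
9 + A(1)*k(-2, 6) = 9 + ((½)/1)*(-2*(-5 + 6)) = 9 + ((½)*1)*(-2*1) = 9 + (½)*(-2) = 9 - 1 = 8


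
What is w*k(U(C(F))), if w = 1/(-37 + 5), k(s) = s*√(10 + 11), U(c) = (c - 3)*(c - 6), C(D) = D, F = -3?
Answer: -27*√21/16 ≈ -7.7331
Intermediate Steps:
U(c) = (-6 + c)*(-3 + c) (U(c) = (-3 + c)*(-6 + c) = (-6 + c)*(-3 + c))
k(s) = s*√21
w = -1/32 (w = 1/(-32) = -1/32 ≈ -0.031250)
w*k(U(C(F))) = -(18 + (-3)² - 9*(-3))*√21/32 = -(18 + 9 + 27)*√21/32 = -27*√21/16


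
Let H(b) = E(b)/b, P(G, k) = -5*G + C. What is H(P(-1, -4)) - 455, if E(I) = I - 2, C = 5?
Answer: -2271/5 ≈ -454.20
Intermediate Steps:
E(I) = -2 + I
P(G, k) = 5 - 5*G (P(G, k) = -5*G + 5 = 5 - 5*G)
H(b) = (-2 + b)/b
H(P(-1, -4)) - 455 = (-2 + (5 - 5*(-1)))/(5 - 5*(-1)) - 455 = (-2 + (5 + 5))/(5 + 5) - 455 = (-2 + 10)/10 - 455 = (⅒)*8 - 455 = ⅘ - 455 = -2271/5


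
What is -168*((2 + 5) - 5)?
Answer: -336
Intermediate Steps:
-168*((2 + 5) - 5) = -168*(7 - 5) = -168*2 = -28*12 = -336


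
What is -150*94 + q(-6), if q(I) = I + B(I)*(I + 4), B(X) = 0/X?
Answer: -14106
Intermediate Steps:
B(X) = 0
q(I) = I (q(I) = I + 0*(I + 4) = I + 0*(4 + I) = I + 0 = I)
-150*94 + q(-6) = -150*94 - 6 = -14100 - 6 = -14106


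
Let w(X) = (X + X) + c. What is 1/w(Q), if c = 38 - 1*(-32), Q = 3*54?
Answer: 1/394 ≈ 0.0025381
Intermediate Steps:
Q = 162
c = 70 (c = 38 + 32 = 70)
w(X) = 70 + 2*X (w(X) = (X + X) + 70 = 2*X + 70 = 70 + 2*X)
1/w(Q) = 1/(70 + 2*162) = 1/(70 + 324) = 1/394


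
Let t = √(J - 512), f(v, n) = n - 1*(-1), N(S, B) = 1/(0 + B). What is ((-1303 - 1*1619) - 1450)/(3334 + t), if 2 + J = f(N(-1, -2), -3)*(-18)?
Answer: -7288124/5558017 + 2186*I*√478/5558017 ≈ -1.3113 + 0.0085989*I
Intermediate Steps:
N(S, B) = 1/B
f(v, n) = 1 + n (f(v, n) = n + 1 = 1 + n)
J = 34 (J = -2 + (1 - 3)*(-18) = -2 - 2*(-18) = -2 + 36 = 34)
t = I*√478 (t = √(34 - 512) = √(-478) = I*√478 ≈ 21.863*I)
((-1303 - 1*1619) - 1450)/(3334 + t) = ((-1303 - 1*1619) - 1450)/(3334 + I*√478) = ((-1303 - 1619) - 1450)/(3334 + I*√478) = (-2922 - 1450)/(3334 + I*√478) = -4372/(3334 + I*√478)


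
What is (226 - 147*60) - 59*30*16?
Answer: -36914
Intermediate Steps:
(226 - 147*60) - 59*30*16 = (226 - 8820) - 1770*16 = -8594 - 28320 = -36914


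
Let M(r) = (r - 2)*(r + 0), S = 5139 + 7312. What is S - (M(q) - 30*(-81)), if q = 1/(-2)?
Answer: 40079/4 ≈ 10020.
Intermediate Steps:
q = -½ ≈ -0.50000
S = 12451
M(r) = r*(-2 + r) (M(r) = (-2 + r)*r = r*(-2 + r))
S - (M(q) - 30*(-81)) = 12451 - (-(-2 - ½)/2 - 30*(-81)) = 12451 - (-½*(-5/2) + 2430) = 12451 - (5/4 + 2430) = 12451 - 1*9725/4 = 12451 - 9725/4 = 40079/4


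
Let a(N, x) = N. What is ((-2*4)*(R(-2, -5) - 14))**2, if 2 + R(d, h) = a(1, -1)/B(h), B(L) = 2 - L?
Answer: 788544/49 ≈ 16093.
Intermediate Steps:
R(d, h) = -2 + 1/(2 - h)
((-2*4)*(R(-2, -5) - 14))**2 = ((-2*4)*((3 - 2*(-5))/(-2 - 5) - 14))**2 = (-8*((3 + 10)/(-7) - 14))**2 = (-8*(-1/7*13 - 14))**2 = (-8*(-13/7 - 14))**2 = (-8*(-111/7))**2 = (888/7)**2 = 788544/49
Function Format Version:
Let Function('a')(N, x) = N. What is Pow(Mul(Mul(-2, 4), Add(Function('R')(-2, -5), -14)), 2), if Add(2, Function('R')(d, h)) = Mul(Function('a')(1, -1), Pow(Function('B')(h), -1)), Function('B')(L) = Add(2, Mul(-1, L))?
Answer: Rational(788544, 49) ≈ 16093.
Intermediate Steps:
Function('R')(d, h) = Add(-2, Pow(Add(2, Mul(-1, h)), -1)) (Function('R')(d, h) = Add(-2, Mul(1, Pow(Add(2, Mul(-1, h)), -1))) = Add(-2, Pow(Add(2, Mul(-1, h)), -1)))
Pow(Mul(Mul(-2, 4), Add(Function('R')(-2, -5), -14)), 2) = Pow(Mul(Mul(-2, 4), Add(Mul(Pow(Add(-2, -5), -1), Add(3, Mul(-2, -5))), -14)), 2) = Pow(Mul(-8, Add(Mul(Pow(-7, -1), Add(3, 10)), -14)), 2) = Pow(Mul(-8, Add(Mul(Rational(-1, 7), 13), -14)), 2) = Pow(Mul(-8, Add(Rational(-13, 7), -14)), 2) = Pow(Mul(-8, Rational(-111, 7)), 2) = Pow(Rational(888, 7), 2) = Rational(788544, 49)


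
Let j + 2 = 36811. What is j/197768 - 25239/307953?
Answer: 2114658475/20301082968 ≈ 0.10416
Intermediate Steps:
j = 36809 (j = -2 + 36811 = 36809)
j/197768 - 25239/307953 = 36809/197768 - 25239/307953 = 36809*(1/197768) - 25239*1/307953 = 36809/197768 - 8413/102651 = 2114658475/20301082968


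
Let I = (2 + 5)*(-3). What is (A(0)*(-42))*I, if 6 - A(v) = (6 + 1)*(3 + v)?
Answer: -13230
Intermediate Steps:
A(v) = -15 - 7*v (A(v) = 6 - (6 + 1)*(3 + v) = 6 - 7*(3 + v) = 6 - (21 + 7*v) = 6 + (-21 - 7*v) = -15 - 7*v)
I = -21 (I = 7*(-3) = -21)
(A(0)*(-42))*I = ((-15 - 7*0)*(-42))*(-21) = ((-15 + 0)*(-42))*(-21) = -15*(-42)*(-21) = 630*(-21) = -13230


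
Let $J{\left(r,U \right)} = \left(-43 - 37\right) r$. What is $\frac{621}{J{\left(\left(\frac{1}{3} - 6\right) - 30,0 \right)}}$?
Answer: $\frac{1863}{8560} \approx 0.21764$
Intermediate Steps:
$J{\left(r,U \right)} = - 80 r$
$\frac{621}{J{\left(\left(\frac{1}{3} - 6\right) - 30,0 \right)}} = \frac{621}{\left(-80\right) \left(\left(\frac{1}{3} - 6\right) - 30\right)} = \frac{621}{\left(-80\right) \left(- \frac{17}{3} - 30\right)} = \frac{621}{\left(-80\right) \left(- \frac{107}{3}\right)} = \frac{621}{\frac{8560}{3}} = 621 \cdot \frac{3}{8560} = \frac{1863}{8560}$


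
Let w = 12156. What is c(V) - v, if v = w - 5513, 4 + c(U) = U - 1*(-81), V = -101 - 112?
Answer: -6779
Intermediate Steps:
V = -213
c(U) = 77 + U (c(U) = -4 + (U - 1*(-81)) = -4 + (U + 81) = -4 + (81 + U) = 77 + U)
v = 6643 (v = 12156 - 5513 = 6643)
c(V) - v = (77 - 213) - 1*6643 = -136 - 6643 = -6779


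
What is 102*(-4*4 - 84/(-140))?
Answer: -7854/5 ≈ -1570.8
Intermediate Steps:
102*(-4*4 - 84/(-140)) = 102*(-16 - 84*(-1/140)) = 102*(-16 + 3/5) = 102*(-77/5) = -7854/5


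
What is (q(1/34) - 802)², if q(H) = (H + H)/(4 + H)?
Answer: 12071856384/18769 ≈ 6.4318e+5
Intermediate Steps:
q(H) = 2*H/(4 + H) (q(H) = (2*H)/(4 + H) = 2*H/(4 + H))
(q(1/34) - 802)² = (2/(34*(4 + 1/34)) - 802)² = (2*(1/34)/(4 + 1/34) - 802)² = (2*(1/34)/(137/34) - 802)² = (2*(1/34)*(34/137) - 802)² = (2/137 - 802)² = (-109872/137)² = 12071856384/18769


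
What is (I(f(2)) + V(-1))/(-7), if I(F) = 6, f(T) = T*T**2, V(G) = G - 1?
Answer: -4/7 ≈ -0.57143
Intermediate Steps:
V(G) = -1 + G
f(T) = T**3
(I(f(2)) + V(-1))/(-7) = (6 + (-1 - 1))/(-7) = -(6 - 2)/7 = -1/7*4 = -4/7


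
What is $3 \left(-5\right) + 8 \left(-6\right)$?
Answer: $-63$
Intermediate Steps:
$3 \left(-5\right) + 8 \left(-6\right) = -15 - 48 = -63$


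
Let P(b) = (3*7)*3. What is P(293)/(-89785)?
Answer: -63/89785 ≈ -0.00070168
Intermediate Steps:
P(b) = 63 (P(b) = 21*3 = 63)
P(293)/(-89785) = 63/(-89785) = 63*(-1/89785) = -63/89785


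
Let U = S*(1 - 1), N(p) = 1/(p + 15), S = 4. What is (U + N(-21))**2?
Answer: 1/36 ≈ 0.027778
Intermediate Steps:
N(p) = 1/(15 + p)
U = 0 (U = 4*(1 - 1) = 4*0 = 0)
(U + N(-21))**2 = (0 + 1/(15 - 21))**2 = (0 + 1/(-6))**2 = (0 - 1/6)**2 = (-1/6)**2 = 1/36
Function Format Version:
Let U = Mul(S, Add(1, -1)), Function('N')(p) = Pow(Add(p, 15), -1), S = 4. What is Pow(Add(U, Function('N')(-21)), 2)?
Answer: Rational(1, 36) ≈ 0.027778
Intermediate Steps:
Function('N')(p) = Pow(Add(15, p), -1)
U = 0 (U = Mul(4, Add(1, -1)) = Mul(4, 0) = 0)
Pow(Add(U, Function('N')(-21)), 2) = Pow(Add(0, Pow(Add(15, -21), -1)), 2) = Pow(Add(0, Pow(-6, -1)), 2) = Pow(Add(0, Rational(-1, 6)), 2) = Pow(Rational(-1, 6), 2) = Rational(1, 36)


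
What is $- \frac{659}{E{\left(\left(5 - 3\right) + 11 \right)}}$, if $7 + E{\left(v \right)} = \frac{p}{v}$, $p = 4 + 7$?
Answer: $\frac{8567}{80} \approx 107.09$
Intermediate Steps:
$p = 11$
$E{\left(v \right)} = -7 + \frac{11}{v}$
$- \frac{659}{E{\left(\left(5 - 3\right) + 11 \right)}} = - \frac{659}{-7 + \frac{11}{\left(5 - 3\right) + 11}} = - \frac{659}{-7 + \frac{11}{2 + 11}} = - \frac{659}{-7 + \frac{11}{13}} = - \frac{659}{- \frac{80}{13}} = \left(-659\right) \left(- \frac{13}{80}\right) = \frac{8567}{80}$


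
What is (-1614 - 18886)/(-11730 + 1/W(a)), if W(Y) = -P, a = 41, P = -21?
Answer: 430500/246329 ≈ 1.7477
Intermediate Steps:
W(Y) = 21 (W(Y) = -1*(-21) = 21)
(-1614 - 18886)/(-11730 + 1/W(a)) = (-1614 - 18886)/(-11730 + 1/21) = -20500/(-11730 + 1/21) = -20500/(-246329/21) = -20500*(-21/246329) = 430500/246329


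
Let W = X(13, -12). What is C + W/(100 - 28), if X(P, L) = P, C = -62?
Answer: -4451/72 ≈ -61.819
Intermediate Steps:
W = 13
C + W/(100 - 28) = -62 + 13/(100 - 28) = -62 + 13/72 = -4451/72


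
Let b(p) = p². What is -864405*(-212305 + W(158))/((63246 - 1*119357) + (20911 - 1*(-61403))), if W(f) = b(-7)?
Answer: 183475147680/26203 ≈ 7.0021e+6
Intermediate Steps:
W(f) = 49 (W(f) = (-7)² = 49)
-864405*(-212305 + W(158))/((63246 - 1*119357) + (20911 - 1*(-61403))) = -864405*(-212305 + 49)/((63246 - 1*119357) + (20911 - 1*(-61403))) = -864405*(-212256/((63246 - 119357) + (20911 + 61403))) = -864405*(-212256/(-56111 + 82314)) = -864405/(26203*(-1/212256)) = -864405/(-26203/212256) = -864405*(-212256/26203) = 183475147680/26203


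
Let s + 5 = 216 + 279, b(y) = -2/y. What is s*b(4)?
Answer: -245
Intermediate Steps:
s = 490 (s = -5 + (216 + 279) = -5 + 495 = 490)
s*b(4) = 490*(-2/4) = 490*(-2*1/4) = 490*(-1/2) = -245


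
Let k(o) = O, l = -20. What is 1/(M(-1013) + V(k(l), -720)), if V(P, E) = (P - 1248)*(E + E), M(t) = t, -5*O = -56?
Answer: 1/1779979 ≈ 5.6180e-7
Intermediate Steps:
O = 56/5 (O = -1/5*(-56) = 56/5 ≈ 11.200)
k(o) = 56/5
V(P, E) = 2*E*(-1248 + P) (V(P, E) = (-1248 + P)*(2*E) = 2*E*(-1248 + P))
1/(M(-1013) + V(k(l), -720)) = 1/(-1013 + 2*(-720)*(-1248 + 56/5)) = 1/(-1013 + 2*(-720)*(-6184/5)) = 1/(-1013 + 1780992) = 1/1779979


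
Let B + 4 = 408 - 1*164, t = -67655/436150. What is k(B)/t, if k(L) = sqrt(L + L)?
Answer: -348920*sqrt(30)/13531 ≈ -141.24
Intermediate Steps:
t = -13531/87230 (t = -67655*1/436150 = -13531/87230 ≈ -0.15512)
B = 240 (B = -4 + (408 - 1*164) = -4 + (408 - 164) = -4 + 244 = 240)
k(L) = sqrt(2)*sqrt(L) (k(L) = sqrt(2*L) = sqrt(2)*sqrt(L))
k(B)/t = (sqrt(2)*sqrt(240))/(-13531/87230) = (sqrt(2)*(4*sqrt(15)))*(-87230/13531) = (4*sqrt(30))*(-87230/13531) = -348920*sqrt(30)/13531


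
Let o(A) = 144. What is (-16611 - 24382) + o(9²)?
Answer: -40849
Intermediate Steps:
(-16611 - 24382) + o(9²) = (-16611 - 24382) + 144 = -40993 + 144 = -40849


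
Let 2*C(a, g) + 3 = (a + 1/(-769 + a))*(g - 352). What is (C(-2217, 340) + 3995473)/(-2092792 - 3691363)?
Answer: -11970197677/17271486830 ≈ -0.69306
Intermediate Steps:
C(a, g) = -3/2 + (-352 + g)*(a + 1/(-769 + a))/2 (C(a, g) = -3/2 + ((a + 1/(-769 + a))*(g - 352))/2 = -3/2 + ((a + 1/(-769 + a))*(-352 + g))/2 = -3/2 + ((-352 + g)*(a + 1/(-769 + a)))/2 = -3/2 + (-352 + g)*(a + 1/(-769 + a))/2)
(C(-2217, 340) + 3995473)/(-2092792 - 3691363) = ((1955 + 340 - 352*(-2217)² + 270685*(-2217) + 340*(-2217)² - 769*(-2217)*340)/(2*(-769 - 2217)) + 3995473)/(-2092792 - 3691363) = ((½)*(1955 + 340 - 352*4915089 - 600108645 + 340*4915089 + 579656820)/(-2986) + 3995473)/(-5784155) = ((½)*(-1/2986)*(1955 + 340 - 1730111328 - 600108645 + 1671130260 + 579656820) + 3995473)*(-1/5784155) = ((½)*(-1/2986)*(-79430598) + 3995473)*(-1/5784155) = (39715299/2986 + 3995473)*(-1/5784155) = (11970197677/2986)*(-1/5784155) = -11970197677/17271486830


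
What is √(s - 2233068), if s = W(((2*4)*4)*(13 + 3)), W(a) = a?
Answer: 2*I*√558139 ≈ 1494.2*I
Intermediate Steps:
s = 512 (s = ((2*4)*4)*(13 + 3) = (8*4)*16 = 32*16 = 512)
√(s - 2233068) = √(512 - 2233068) = √(-2232556) = 2*I*√558139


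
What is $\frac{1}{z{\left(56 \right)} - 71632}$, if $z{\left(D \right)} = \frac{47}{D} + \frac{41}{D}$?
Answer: $- \frac{7}{501413} \approx -1.3961 \cdot 10^{-5}$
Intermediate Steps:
$z{\left(D \right)} = \frac{88}{D}$
$\frac{1}{z{\left(56 \right)} - 71632} = \frac{1}{\frac{88}{56} - 71632} = \frac{1}{88 \cdot \frac{1}{56} - 71632} = \frac{1}{\frac{11}{7} - 71632} = \frac{1}{- \frac{501413}{7}} = - \frac{7}{501413}$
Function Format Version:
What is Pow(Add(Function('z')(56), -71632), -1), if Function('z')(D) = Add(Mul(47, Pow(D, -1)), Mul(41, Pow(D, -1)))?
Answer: Rational(-7, 501413) ≈ -1.3961e-5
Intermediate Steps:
Function('z')(D) = Mul(88, Pow(D, -1))
Pow(Add(Function('z')(56), -71632), -1) = Pow(Add(Mul(88, Pow(56, -1)), -71632), -1) = Pow(Add(Mul(88, Rational(1, 56)), -71632), -1) = Pow(Add(Rational(11, 7), -71632), -1) = Pow(Rational(-501413, 7), -1) = Rational(-7, 501413)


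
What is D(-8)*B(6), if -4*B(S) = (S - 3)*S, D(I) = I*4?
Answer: 144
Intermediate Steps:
D(I) = 4*I
B(S) = -S*(-3 + S)/4 (B(S) = -(S - 3)*S/4 = -(-3 + S)*S/4 = -S*(-3 + S)/4)
D(-8)*B(6) = (4*(-8))*((¼)*6*(3 - 1*6)) = -8*6*(3 - 6) = -8*6*(-3) = -32*(-9/2) = 144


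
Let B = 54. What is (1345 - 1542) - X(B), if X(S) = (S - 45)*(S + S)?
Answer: -1169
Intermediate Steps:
X(S) = 2*S*(-45 + S) (X(S) = (-45 + S)*(2*S) = 2*S*(-45 + S))
(1345 - 1542) - X(B) = (1345 - 1542) - 2*54*(-45 + 54) = -197 - 2*54*9 = -197 - 1*972 = -197 - 972 = -1169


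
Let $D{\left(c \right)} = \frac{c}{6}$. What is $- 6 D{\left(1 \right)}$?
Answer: $-1$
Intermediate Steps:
$D{\left(c \right)} = \frac{c}{6}$ ($D{\left(c \right)} = c \frac{1}{6} = \frac{c}{6}$)
$- 6 D{\left(1 \right)} = - 6 \cdot \frac{1}{6} \cdot 1 = \left(-6\right) \frac{1}{6} = -1$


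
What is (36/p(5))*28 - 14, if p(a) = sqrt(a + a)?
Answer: -14 + 504*sqrt(10)/5 ≈ 304.76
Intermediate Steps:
p(a) = sqrt(2)*sqrt(a) (p(a) = sqrt(2*a) = sqrt(2)*sqrt(a))
(36/p(5))*28 - 14 = (36/((sqrt(2)*sqrt(5))))*28 - 14 = (36/(sqrt(10)))*28 - 14 = (36*(sqrt(10)/10))*28 - 14 = (18*sqrt(10)/5)*28 - 14 = 504*sqrt(10)/5 - 14 = -14 + 504*sqrt(10)/5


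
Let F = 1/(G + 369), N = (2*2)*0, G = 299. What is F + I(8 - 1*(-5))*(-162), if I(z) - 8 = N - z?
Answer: 541081/668 ≈ 810.00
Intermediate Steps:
N = 0 (N = 4*0 = 0)
F = 1/668 (F = 1/(299 + 369) = 1/668 ≈ 0.0014970)
I(z) = 8 - z (I(z) = 8 + (0 - z) = 8 - z)
F + I(8 - 1*(-5))*(-162) = 1/668 + (8 - (8 - 1*(-5)))*(-162) = 1/668 + (8 - (8 + 5))*(-162) = 1/668 + (8 - 1*13)*(-162) = 1/668 + (8 - 13)*(-162) = 1/668 - 5*(-162) = 1/668 + 810 = 541081/668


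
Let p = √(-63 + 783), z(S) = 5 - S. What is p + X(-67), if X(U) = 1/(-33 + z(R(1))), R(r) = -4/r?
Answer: -1/24 + 12*√5 ≈ 26.791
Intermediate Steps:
X(U) = -1/24 (X(U) = 1/(-33 + (5 - (-4)/1)) = 1/(-33 + (5 - (-4))) = 1/(-33 + (5 - 1*(-4))) = 1/(-33 + (5 + 4)) = 1/(-33 + 9) = 1/(-24) = -1/24)
p = 12*√5 (p = √720 = 12*√5 ≈ 26.833)
p + X(-67) = 12*√5 - 1/24 = -1/24 + 12*√5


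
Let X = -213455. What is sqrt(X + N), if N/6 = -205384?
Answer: I*sqrt(1445759) ≈ 1202.4*I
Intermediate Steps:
N = -1232304 (N = 6*(-205384) = -1232304)
sqrt(X + N) = sqrt(-213455 - 1232304) = sqrt(-1445759) = I*sqrt(1445759)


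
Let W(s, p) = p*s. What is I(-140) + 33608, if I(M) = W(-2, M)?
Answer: 33888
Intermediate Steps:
I(M) = -2*M (I(M) = M*(-2) = -2*M)
I(-140) + 33608 = -2*(-140) + 33608 = 280 + 33608 = 33888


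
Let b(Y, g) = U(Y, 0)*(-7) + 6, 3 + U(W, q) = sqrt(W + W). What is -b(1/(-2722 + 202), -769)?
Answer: -27 + I*sqrt(35)/30 ≈ -27.0 + 0.1972*I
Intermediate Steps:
U(W, q) = -3 + sqrt(2)*sqrt(W) (U(W, q) = -3 + sqrt(W + W) = -3 + sqrt(2*W) = -3 + sqrt(2)*sqrt(W))
b(Y, g) = 27 - 7*sqrt(2)*sqrt(Y) (b(Y, g) = (-3 + sqrt(2)*sqrt(Y))*(-7) + 6 = (21 - 7*sqrt(2)*sqrt(Y)) + 6 = 27 - 7*sqrt(2)*sqrt(Y))
-b(1/(-2722 + 202), -769) = -(27 - 7*sqrt(2)*sqrt(1/(-2722 + 202))) = -(27 - 7*sqrt(2)*sqrt(1/(-2520))) = -(27 - 7*sqrt(2)*sqrt(-1/2520)) = -(27 - 7*sqrt(2)*I*sqrt(70)/420) = -(27 - I*sqrt(35)/30) = -27 + I*sqrt(35)/30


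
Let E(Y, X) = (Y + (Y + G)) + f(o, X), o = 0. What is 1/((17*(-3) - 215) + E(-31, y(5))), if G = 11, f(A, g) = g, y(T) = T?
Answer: -1/312 ≈ -0.0032051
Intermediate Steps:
E(Y, X) = 11 + X + 2*Y (E(Y, X) = (Y + (Y + 11)) + X = (Y + (11 + Y)) + X = (11 + 2*Y) + X = 11 + X + 2*Y)
1/((17*(-3) - 215) + E(-31, y(5))) = 1/((17*(-3) - 215) + (11 + 5 + 2*(-31))) = 1/((-51 - 215) + (11 + 5 - 62)) = 1/(-266 - 46) = 1/(-312) = -1/312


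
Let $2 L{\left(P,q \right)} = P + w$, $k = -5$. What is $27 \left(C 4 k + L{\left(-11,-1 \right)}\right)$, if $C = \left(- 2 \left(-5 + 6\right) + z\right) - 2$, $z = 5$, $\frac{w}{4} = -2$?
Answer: $- \frac{1593}{2} \approx -796.5$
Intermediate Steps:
$w = -8$ ($w = 4 \left(-2\right) = -8$)
$L{\left(P,q \right)} = -4 + \frac{P}{2}$ ($L{\left(P,q \right)} = \frac{P - 8}{2} = \frac{-8 + P}{2} = -4 + \frac{P}{2}$)
$C = 1$ ($C = \left(- 2 \left(-5 + 6\right) + 5\right) - 2 = \left(\left(-2\right) 1 + 5\right) - 2 = \left(-2 + 5\right) - 2 = 3 - 2 = 1$)
$27 \left(C 4 k + L{\left(-11,-1 \right)}\right) = 27 \left(1 \cdot 4 \left(-5\right) + \left(-4 + \frac{1}{2} \left(-11\right)\right)\right) = 27 \left(4 \left(-5\right) - \frac{19}{2}\right) = 27 \left(-20 - \frac{19}{2}\right) = 27 \left(- \frac{59}{2}\right) = - \frac{1593}{2}$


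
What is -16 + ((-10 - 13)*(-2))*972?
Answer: 44696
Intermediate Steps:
-16 + ((-10 - 13)*(-2))*972 = -16 - 23*(-2)*972 = -16 + 46*972 = -16 + 44712 = 44696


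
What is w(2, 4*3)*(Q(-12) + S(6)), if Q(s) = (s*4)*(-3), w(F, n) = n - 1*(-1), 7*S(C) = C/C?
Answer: 13117/7 ≈ 1873.9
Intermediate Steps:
S(C) = ⅐ (S(C) = (C/C)/7 = (⅐)*1 = ⅐)
w(F, n) = 1 + n (w(F, n) = n + 1 = 1 + n)
Q(s) = -12*s (Q(s) = (4*s)*(-3) = -12*s)
w(2, 4*3)*(Q(-12) + S(6)) = (1 + 4*3)*(-12*(-12) + ⅐) = (1 + 12)*(144 + ⅐) = 13*(1009/7) = 13117/7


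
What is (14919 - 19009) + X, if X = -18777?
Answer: -22867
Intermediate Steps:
(14919 - 19009) + X = (14919 - 19009) - 18777 = -4090 - 18777 = -22867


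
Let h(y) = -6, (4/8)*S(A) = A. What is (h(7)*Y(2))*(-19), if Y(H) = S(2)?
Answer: 456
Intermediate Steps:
S(A) = 2*A
Y(H) = 4 (Y(H) = 2*2 = 4)
(h(7)*Y(2))*(-19) = -6*4*(-19) = -24*(-19) = 456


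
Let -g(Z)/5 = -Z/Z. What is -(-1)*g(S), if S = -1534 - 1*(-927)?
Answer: 5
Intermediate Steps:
S = -607 (S = -1534 + 927 = -607)
g(Z) = 5 (g(Z) = -(-5)*Z/Z = -(-5) = -5*(-1) = 5)
-(-1)*g(S) = -(-1)*5 = -1*(-5) = 5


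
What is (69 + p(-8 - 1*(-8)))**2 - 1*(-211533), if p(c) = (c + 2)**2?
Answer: 216862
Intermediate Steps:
p(c) = (2 + c)**2
(69 + p(-8 - 1*(-8)))**2 - 1*(-211533) = (69 + (2 + (-8 - 1*(-8)))**2)**2 - 1*(-211533) = (69 + (2 + (-8 + 8))**2)**2 + 211533 = (69 + (2 + 0)**2)**2 + 211533 = (69 + 2**2)**2 + 211533 = (69 + 4)**2 + 211533 = 73**2 + 211533 = 5329 + 211533 = 216862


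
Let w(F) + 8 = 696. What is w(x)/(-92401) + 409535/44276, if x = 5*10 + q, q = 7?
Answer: 37810981647/4091146676 ≈ 9.2421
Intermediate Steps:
x = 57 (x = 5*10 + 7 = 50 + 7 = 57)
w(F) = 688 (w(F) = -8 + 696 = 688)
w(x)/(-92401) + 409535/44276 = 688/(-92401) + 409535/44276 = 688*(-1/92401) + 409535*(1/44276) = -688/92401 + 409535/44276 = 37810981647/4091146676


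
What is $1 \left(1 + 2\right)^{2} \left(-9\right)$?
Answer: $-81$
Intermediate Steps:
$1 \left(1 + 2\right)^{2} \left(-9\right) = 1 \cdot 3^{2} \left(-9\right) = 1 \cdot 9 \left(-9\right) = 9 \left(-9\right) = -81$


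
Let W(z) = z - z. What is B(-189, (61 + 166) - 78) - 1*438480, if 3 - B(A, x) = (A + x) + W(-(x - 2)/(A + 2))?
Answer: -438437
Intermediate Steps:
W(z) = 0
B(A, x) = 3 - A - x (B(A, x) = 3 - ((A + x) + 0) = 3 - (A + x) = 3 + (-A - x) = 3 - A - x)
B(-189, (61 + 166) - 78) - 1*438480 = (3 - 1*(-189) - ((61 + 166) - 78)) - 1*438480 = (3 + 189 - (227 - 78)) - 438480 = (3 + 189 - 1*149) - 438480 = (3 + 189 - 149) - 438480 = 43 - 438480 = -438437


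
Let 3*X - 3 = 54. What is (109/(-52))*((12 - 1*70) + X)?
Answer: 327/4 ≈ 81.750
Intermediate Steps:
X = 19 (X = 1 + (⅓)*54 = 1 + 18 = 19)
(109/(-52))*((12 - 1*70) + X) = (109/(-52))*((12 - 1*70) + 19) = (109*(-1/52))*((12 - 70) + 19) = -109*(-58 + 19)/52 = -109/52*(-39) = 327/4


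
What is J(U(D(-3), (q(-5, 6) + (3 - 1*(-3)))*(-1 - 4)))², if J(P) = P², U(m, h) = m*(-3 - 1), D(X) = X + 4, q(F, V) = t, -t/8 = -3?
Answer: 256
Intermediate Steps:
t = 24 (t = -8*(-3) = 24)
q(F, V) = 24
D(X) = 4 + X
U(m, h) = -4*m (U(m, h) = m*(-4) = -4*m)
J(U(D(-3), (q(-5, 6) + (3 - 1*(-3)))*(-1 - 4)))² = ((-4*(4 - 3))²)² = ((-4*1)²)² = ((-4)²)² = 16² = 256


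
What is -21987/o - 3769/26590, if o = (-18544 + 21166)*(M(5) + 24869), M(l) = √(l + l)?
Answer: -170178564719133/1197747192534055 + 2443*√10/180180096658 ≈ -0.14208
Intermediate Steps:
M(l) = √2*√l (M(l) = √(2*l) = √2*√l)
o = 65206518 + 2622*√10 (o = (-18544 + 21166)*(√2*√5 + 24869) = 2622*(√10 + 24869) = 2622*(24869 + √10) = 65206518 + 2622*√10 ≈ 6.5215e+7)
-21987/o - 3769/26590 = -21987/(65206518 + 2622*√10) - 3769/26590 = -3769/26590 - 21987/(65206518 + 2622*√10)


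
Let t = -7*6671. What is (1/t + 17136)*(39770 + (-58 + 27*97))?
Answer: 33873257352821/46697 ≈ 7.2538e+8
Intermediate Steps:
t = -46697
(1/t + 17136)*(39770 + (-58 + 27*97)) = (1/(-46697) + 17136)*(39770 + (-58 + 27*97)) = (-1/46697 + 17136)*(39770 + (-58 + 2619)) = 800199791*(39770 + 2561)/46697 = (800199791/46697)*42331 = 33873257352821/46697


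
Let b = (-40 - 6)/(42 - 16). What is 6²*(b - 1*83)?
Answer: -39672/13 ≈ -3051.7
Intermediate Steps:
b = -23/13 (b = -46/26 = -46*1/26 = -23/13 ≈ -1.7692)
6²*(b - 1*83) = 6²*(-23/13 - 1*83) = 36*(-23/13 - 83) = 36*(-1102/13) = -39672/13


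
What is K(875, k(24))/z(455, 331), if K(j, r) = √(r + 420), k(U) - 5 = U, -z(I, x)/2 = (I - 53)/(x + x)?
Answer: -331*√449/402 ≈ -17.447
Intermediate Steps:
z(I, x) = -(-53 + I)/x (z(I, x) = -2*(I - 53)/(x + x) = -2*(-53 + I)/(2*x) = -2*(-53 + I)*1/(2*x) = -(-53 + I)/x)
k(U) = 5 + U
K(j, r) = √(420 + r)
K(875, k(24))/z(455, 331) = √(420 + (5 + 24))/(((53 - 1*455)/331)) = √(420 + 29)/(((53 - 455)/331)) = √449/(((1/331)*(-402))) = √449/(-402/331) = √449*(-331/402) = -331*√449/402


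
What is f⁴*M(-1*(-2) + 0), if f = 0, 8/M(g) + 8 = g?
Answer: 0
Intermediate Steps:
M(g) = 8/(-8 + g)
f⁴*M(-1*(-2) + 0) = 0⁴*(8/(-8 + (-1*(-2) + 0))) = 0*(8/(-8 + (2 + 0))) = 0*(8/(-8 + 2)) = 0*(8/(-6)) = 0*(8*(-⅙)) = 0*(-4/3) = 0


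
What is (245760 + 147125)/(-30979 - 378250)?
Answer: -392885/409229 ≈ -0.96006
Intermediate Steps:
(245760 + 147125)/(-30979 - 378250) = 392885/(-409229) = 392885*(-1/409229) = -392885/409229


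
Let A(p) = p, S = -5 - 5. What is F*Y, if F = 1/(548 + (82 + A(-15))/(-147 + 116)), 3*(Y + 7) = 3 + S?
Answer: -868/50763 ≈ -0.017099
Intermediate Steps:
S = -10
Y = -28/3 (Y = -7 + (3 - 10)/3 = -7 + (⅓)*(-7) = -7 - 7/3 = -28/3 ≈ -9.3333)
F = 31/16921 (F = 1/(548 + (82 - 15)/(-147 + 116)) = 1/(548 + 67/(-31)) = 1/(548 + 67*(-1/31)) = 1/(548 - 67/31) = 1/(16921/31) = 31/16921 ≈ 0.0018320)
F*Y = (31/16921)*(-28/3) = -868/50763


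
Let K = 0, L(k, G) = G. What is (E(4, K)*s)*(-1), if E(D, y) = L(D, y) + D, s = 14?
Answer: -56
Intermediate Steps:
E(D, y) = D + y (E(D, y) = y + D = D + y)
(E(4, K)*s)*(-1) = ((4 + 0)*14)*(-1) = (4*14)*(-1) = 56*(-1) = -56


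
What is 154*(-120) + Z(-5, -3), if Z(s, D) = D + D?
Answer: -18486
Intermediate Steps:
Z(s, D) = 2*D
154*(-120) + Z(-5, -3) = 154*(-120) + 2*(-3) = -18480 - 6 = -18486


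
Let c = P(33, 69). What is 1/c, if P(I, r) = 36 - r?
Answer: -1/33 ≈ -0.030303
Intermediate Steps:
c = -33 (c = 36 - 1*69 = 36 - 69 = -33)
1/c = 1/(-33) = -1/33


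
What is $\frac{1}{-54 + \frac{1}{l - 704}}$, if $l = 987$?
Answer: $- \frac{283}{15281} \approx -0.01852$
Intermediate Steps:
$\frac{1}{-54 + \frac{1}{l - 704}} = \frac{1}{-54 + \frac{1}{987 - 704}} = \frac{1}{-54 + \frac{1}{283}} = \frac{1}{- \frac{15281}{283}} = - \frac{283}{15281}$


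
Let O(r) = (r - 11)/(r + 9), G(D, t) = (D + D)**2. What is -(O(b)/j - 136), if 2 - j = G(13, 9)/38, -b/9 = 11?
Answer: 367409/2700 ≈ 136.08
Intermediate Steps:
b = -99 (b = -9*11 = -99)
G(D, t) = 4*D**2 (G(D, t) = (2*D)**2 = 4*D**2)
O(r) = (-11 + r)/(9 + r)
j = -300/19 (j = 2 - 4*13**2/38 = 2 - 4*169/38 = 2 - 676/38 = 2 - 1*338/19 = 2 - 338/19 = -300/19 ≈ -15.789)
-(O(b)/j - 136) = -(((-11 - 99)/(9 - 99))/(-300/19) - 136) = -(-19*(-110)/(300*(-90)) - 136) = -(-(-19)*(-110)/27000 - 136) = -(-19/300*11/9 - 136) = -(-209/2700 - 136) = -1*(-367409/2700) = 367409/2700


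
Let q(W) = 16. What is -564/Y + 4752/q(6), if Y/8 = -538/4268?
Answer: 230340/269 ≈ 856.28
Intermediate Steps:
Y = -1076/1067 (Y = 8*(-538/4268) = 8*(-538*1/4268) = 8*(-269/2134) = -1076/1067 ≈ -1.0084)
-564/Y + 4752/q(6) = -564/(-1076/1067) + 4752/16 = -564*(-1067/1076) + 4752*(1/16) = 150447/269 + 297 = 230340/269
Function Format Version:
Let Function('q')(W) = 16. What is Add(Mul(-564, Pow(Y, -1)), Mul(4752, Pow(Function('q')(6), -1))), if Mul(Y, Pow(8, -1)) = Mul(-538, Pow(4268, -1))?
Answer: Rational(230340, 269) ≈ 856.28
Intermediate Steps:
Y = Rational(-1076, 1067) (Y = Mul(8, Mul(-538, Pow(4268, -1))) = Mul(8, Mul(-538, Rational(1, 4268))) = Mul(8, Rational(-269, 2134)) = Rational(-1076, 1067) ≈ -1.0084)
Add(Mul(-564, Pow(Y, -1)), Mul(4752, Pow(Function('q')(6), -1))) = Add(Mul(-564, Pow(Rational(-1076, 1067), -1)), Mul(4752, Pow(16, -1))) = Add(Mul(-564, Rational(-1067, 1076)), Mul(4752, Rational(1, 16))) = Add(Rational(150447, 269), 297) = Rational(230340, 269)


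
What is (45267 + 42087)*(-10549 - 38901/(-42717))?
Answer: -13120067990376/14239 ≈ -9.2142e+8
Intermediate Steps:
(45267 + 42087)*(-10549 - 38901/(-42717)) = 87354*(-10549 - 38901*(-1/42717)) = 87354*(-10549 + 12967/14239) = 87354*(-150194244/14239) = -13120067990376/14239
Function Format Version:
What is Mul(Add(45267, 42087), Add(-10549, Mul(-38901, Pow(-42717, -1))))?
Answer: Rational(-13120067990376, 14239) ≈ -9.2142e+8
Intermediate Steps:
Mul(Add(45267, 42087), Add(-10549, Mul(-38901, Pow(-42717, -1)))) = Mul(87354, Add(-10549, Mul(-38901, Rational(-1, 42717)))) = Mul(87354, Add(-10549, Rational(12967, 14239))) = Mul(87354, Rational(-150194244, 14239)) = Rational(-13120067990376, 14239)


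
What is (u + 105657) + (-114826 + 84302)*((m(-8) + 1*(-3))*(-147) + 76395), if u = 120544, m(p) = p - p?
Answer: -2345115863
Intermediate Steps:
m(p) = 0
(u + 105657) + (-114826 + 84302)*((m(-8) + 1*(-3))*(-147) + 76395) = (120544 + 105657) + (-114826 + 84302)*((0 + 1*(-3))*(-147) + 76395) = 226201 - 30524*((0 - 3)*(-147) + 76395) = 226201 - 30524*(-3*(-147) + 76395) = 226201 - 30524*(441 + 76395) = 226201 - 30524*76836 = 226201 - 2345342064 = -2345115863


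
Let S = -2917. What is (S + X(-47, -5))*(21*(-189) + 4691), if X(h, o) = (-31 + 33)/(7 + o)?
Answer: -2105352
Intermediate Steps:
X(h, o) = 2/(7 + o)
(S + X(-47, -5))*(21*(-189) + 4691) = (-2917 + 2/(7 - 5))*(21*(-189) + 4691) = (-2917 + 2/2)*(-3969 + 4691) = (-2917 + 2*(½))*722 = (-2917 + 1)*722 = -2916*722 = -2105352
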